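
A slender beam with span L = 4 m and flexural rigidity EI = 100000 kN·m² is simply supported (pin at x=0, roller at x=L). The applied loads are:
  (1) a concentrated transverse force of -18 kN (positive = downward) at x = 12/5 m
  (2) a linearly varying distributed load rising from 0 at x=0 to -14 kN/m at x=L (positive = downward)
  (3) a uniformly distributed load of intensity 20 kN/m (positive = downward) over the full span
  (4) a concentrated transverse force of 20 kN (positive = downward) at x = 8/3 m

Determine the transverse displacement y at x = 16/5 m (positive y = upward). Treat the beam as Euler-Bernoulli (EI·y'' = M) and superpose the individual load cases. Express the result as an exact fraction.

y(16/5) = -1023178/3955078125 m

Load 1 — point force P=-18 kN at a=12/5 m (b=L-a=8/5):
  y_1 = -Pa(L-x)(2Lx-a²-x²)/(6LEI)  [x>a] = -(-18)·(12/5)·(4-(16/5))·(2·4·(16/5)-(12/5)²-(16/5)²)/(6·4·100000) = 54/390625 m
Load 2 — triangular load w₀=-14 kN/m (0→w₀ over full span):
  y_2 = -w₀x(7L⁴-10L²x²+3x⁴)/(360LEI) = -(-14)·(16/5)·(7·4⁴-10·4²·(16/5)²+3·(16/5)⁴)/(360·4·100000) = 7112/48828125 m
Load 3 — uniform load w=20 kN/m over full span:
  y_3 = -wx(L³-2Lx²+x³)/(24EI) = -20·(16/5)·(4³-2·4·(16/5)²+(16/5)³)/(24·100000) = -464/1171875 m
Load 4 — point force P=20 kN at a=8/3 m (b=L-a=4/3):
  y_4 = -Pa(L-x)(2Lx-a²-x²)/(6LEI)  [x>a] = -20·(8/3)·(4-(16/5))·(2·4·(16/5)-(8/3)²-(16/5)²)/(6·4·100000) = -928/6328125 m
Superposition: y = Σ y_i = -1023178/3955078125 m ≈ -0.000259 m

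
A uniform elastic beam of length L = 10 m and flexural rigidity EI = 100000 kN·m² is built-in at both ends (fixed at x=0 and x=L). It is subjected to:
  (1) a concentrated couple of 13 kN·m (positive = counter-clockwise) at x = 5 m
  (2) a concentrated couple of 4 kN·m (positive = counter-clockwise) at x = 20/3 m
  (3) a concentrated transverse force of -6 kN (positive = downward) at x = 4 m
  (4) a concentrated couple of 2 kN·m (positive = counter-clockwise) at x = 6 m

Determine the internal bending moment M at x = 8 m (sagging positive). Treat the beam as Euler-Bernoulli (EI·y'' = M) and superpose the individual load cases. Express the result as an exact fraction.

M(8) = -31/60 kN·m

Load 1 — applied couple M₀=13 kN·m at a=5 m (b=L-a=5):
  M_1 = R_Ax - M_A - M₀  [x>a] with R_A=39/20, M_A=13/4 = (39/20)·8 - (13/4) - 13 = -13/20 kN·m
Load 2 — applied couple M₀=4 kN·m at a=20/3 m (b=L-a=10/3):
  M_2 = R_Ax - M_A - M₀  [x>a] with R_A=8/15, M_A=4/3 = (8/15)·8 - (4/3) - 4 = -16/15 kN·m
Load 3 — point force P=-6 kN at a=4 m (b=L-a=6):
  M_3 = Pa²(a+3b)(L-x)/L³ - Pa²b/L²  [x>a] = (-6)·4²·(4+3·6)·(10-8)/10³ - (-6)·4²·6/10² = 192/125 kN·m
Load 4 — applied couple M₀=2 kN·m at a=6 m (b=L-a=4):
  M_4 = R_Ax - M_A - M₀  [x>a] with R_A=36/125, M_A=16/25 = (36/125)·8 - (16/25) - 2 = -42/125 kN·m
Superposition: M = Σ M_i = -31/60 kN·m ≈ -0.516667 kN·m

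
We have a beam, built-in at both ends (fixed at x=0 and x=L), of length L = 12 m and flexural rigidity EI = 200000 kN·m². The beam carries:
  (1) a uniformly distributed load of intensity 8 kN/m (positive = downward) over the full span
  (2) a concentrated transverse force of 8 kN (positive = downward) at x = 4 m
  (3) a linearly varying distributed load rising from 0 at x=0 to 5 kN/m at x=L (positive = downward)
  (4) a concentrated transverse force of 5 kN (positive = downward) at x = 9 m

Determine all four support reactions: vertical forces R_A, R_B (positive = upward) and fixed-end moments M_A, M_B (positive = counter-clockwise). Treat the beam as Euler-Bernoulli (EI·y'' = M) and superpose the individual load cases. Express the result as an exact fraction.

Load 1 — uniform load w=8 kN/m over full span:
  R_A = wL/2 = 8·12/2 = 48 kN
  M_A = wL²/12 = 8·12²/12 = 96 kN·m
  R_B = wL/2 = 8·12/2 = 48 kN
  M_B = -wL²/12 = -8·12²/12 = -96 kN·m
Load 2 — point force P=8 kN at a=4 m (b=L-a=8):
  R_A = Pb²(3a+b)/L³ = 8·8²·(3·4+8)/12³ = 160/27 kN
  M_A = Pab²/L² = 8·4·8²/12² = 128/9 kN·m
  R_B = Pa²(a+3b)/L³ = 8·4²·(4+3·8)/12³ = 56/27 kN
  M_B = -Pa²b/L² = -8·4²·8/12² = -64/9 kN·m
Load 3 — triangular load w₀=5 kN/m (0→w₀ over full span):
  R_A = 3w₀L/20 = 3·5·12/20 = 9 kN
  M_A = w₀L²/30 = 5·12²/30 = 24 kN·m
  R_B = 7w₀L/20 = 7·5·12/20 = 21 kN
  M_B = -w₀L²/20 = -5·12²/20 = -36 kN·m
Load 4 — point force P=5 kN at a=9 m (b=L-a=3):
  R_A = Pb²(3a+b)/L³ = 5·3²·(3·9+3)/12³ = 25/32 kN
  M_A = Pab²/L² = 5·9·3²/12² = 45/16 kN·m
  R_B = Pa²(a+3b)/L³ = 5·9²·(9+3·3)/12³ = 135/32 kN
  M_B = -Pa²b/L² = -5·9²·3/12² = -135/16 kN·m
Superposition: R_A = 55043/864 kN, M_A = 19733/144 kN·m, R_B = 65053/864 kN, M_B = -21247/144 kN·m

R_A = 55043/864 kN, M_A = 19733/144 kN·m, R_B = 65053/864 kN, M_B = -21247/144 kN·m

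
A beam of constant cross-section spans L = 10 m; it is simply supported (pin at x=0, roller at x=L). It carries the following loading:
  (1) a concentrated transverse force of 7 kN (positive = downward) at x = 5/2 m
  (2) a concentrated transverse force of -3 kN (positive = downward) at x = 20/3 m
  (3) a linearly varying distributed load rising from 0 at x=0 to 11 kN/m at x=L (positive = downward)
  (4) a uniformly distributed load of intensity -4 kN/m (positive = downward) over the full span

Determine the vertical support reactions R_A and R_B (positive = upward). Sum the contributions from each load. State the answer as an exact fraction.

R_A = 31/12 kN, R_B = 197/12 kN

Load 1 — point force P=7 kN at a=5/2 m (b=L-a=15/2):
  R_A = Pb/L = 7·(15/2)/10 = 21/4 kN
  R_B = Pa/L = 7·(5/2)/10 = 7/4 kN
Load 2 — point force P=-3 kN at a=20/3 m (b=L-a=10/3):
  R_A = Pb/L = (-3)·(10/3)/10 = -1 kN
  R_B = Pa/L = (-3)·(20/3)/10 = -2 kN
Load 3 — triangular load w₀=11 kN/m (0→w₀ over full span):
  R_A = w₀L/6 = 11·10/6 = 55/3 kN
  R_B = w₀L/3 = 11·10/3 = 110/3 kN
Load 4 — uniform load w=-4 kN/m over full span:
  R_A = wL/2 = (-4)·10/2 = -20 kN
  R_B = wL/2 = (-4)·10/2 = -20 kN
Superposition: R_A = 31/12 kN, R_B = 197/12 kN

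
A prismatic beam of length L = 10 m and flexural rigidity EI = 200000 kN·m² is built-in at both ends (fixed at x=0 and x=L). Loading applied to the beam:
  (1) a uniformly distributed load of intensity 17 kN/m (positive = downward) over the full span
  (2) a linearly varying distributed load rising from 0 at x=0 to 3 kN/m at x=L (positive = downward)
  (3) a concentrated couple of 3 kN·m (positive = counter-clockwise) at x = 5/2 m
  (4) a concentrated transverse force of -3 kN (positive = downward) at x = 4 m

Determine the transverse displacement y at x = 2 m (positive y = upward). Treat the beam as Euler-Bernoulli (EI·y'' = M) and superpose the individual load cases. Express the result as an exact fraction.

Load 1 — uniform load w=17 kN/m over full span:
  y_1 = -wx²(L-x)²/(24EI) = -17·2²·(10-2)²/(24·200000) = -17/18750 m
Load 2 — triangular load w₀=3 kN/m (0→w₀ over full span):
  y_2 = -w₀x²(L-x)²(x+2L)/(120LEI) = -3·2²·(10-2)²·(2+2·10)/(120·10·200000) = -11/156250 m
Load 3 — applied couple M₀=3 kN·m at a=5/2 m (b=L-a=15/2):
  y_3 = (R_Ax³/6 - M_Ax²/2)/EI  [x≤a] with R_A=27/80, M_A=-9/16 = ((27/80)·2³/6 - (-9/16)·2²/2)/200000 = 63/8000000 m
Load 4 — point force P=-3 kN at a=4 m (b=L-a=6):
  y_4 = -Pb²x²(3aL-(3a+b)x)/(6L³EI)  [x≤a] = -(-3)·6²·2²·(3·4·10-(3·4+6)·2)/(6·10³·200000) = 189/6250000 m
Superposition: y = Σ y_i = -563371/600000000 m ≈ -0.000939 m

y(2) = -563371/600000000 m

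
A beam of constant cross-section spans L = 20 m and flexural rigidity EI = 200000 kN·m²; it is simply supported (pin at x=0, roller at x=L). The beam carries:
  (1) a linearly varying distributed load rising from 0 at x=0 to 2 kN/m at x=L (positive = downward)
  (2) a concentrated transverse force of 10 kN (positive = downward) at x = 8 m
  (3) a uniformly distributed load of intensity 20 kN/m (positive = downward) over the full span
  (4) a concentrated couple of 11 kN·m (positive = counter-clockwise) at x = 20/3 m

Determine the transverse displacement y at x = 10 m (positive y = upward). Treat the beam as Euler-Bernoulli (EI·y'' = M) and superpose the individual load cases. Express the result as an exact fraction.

Load 1 — triangular load w₀=2 kN/m (0→w₀ over full span):
  y_1 = -w₀x(7L⁴-10L²x²+3x⁴)/(360LEI) = -2·10·(7·20⁴-10·20²·10²+3·10⁴)/(360·20·200000) = -1/96 m
Load 2 — point force P=10 kN at a=8 m (b=L-a=12):
  y_2 = -Pa(L-x)(2Lx-a²-x²)/(6LEI)  [x>a] = -10·8·(20-10)·(2·20·10-8²-10²)/(6·20·200000) = -59/7500 m
Load 3 — uniform load w=20 kN/m over full span:
  y_3 = -wx(L³-2Lx²+x³)/(24EI) = -20·10·(20³-2·20·10²+10³)/(24·200000) = -5/24 m
Load 4 — applied couple M₀=11 kN·m at a=20/3 m (b=L-a=40/3):
  y_4 = (M₀x³/(6L)-M₀(x-a)²/2+C₁x)/EI  [x>a] with C₁=M₀(3b²-L²)/(6L)=110/9 = (11·10³/(6·20)-11·(10-(20/3))²/2+(110/9)·10)/200000 = 11/14400 m
Superposition: y = Σ y_i = -81307/360000 m ≈ -0.225853 m

y(10) = -81307/360000 m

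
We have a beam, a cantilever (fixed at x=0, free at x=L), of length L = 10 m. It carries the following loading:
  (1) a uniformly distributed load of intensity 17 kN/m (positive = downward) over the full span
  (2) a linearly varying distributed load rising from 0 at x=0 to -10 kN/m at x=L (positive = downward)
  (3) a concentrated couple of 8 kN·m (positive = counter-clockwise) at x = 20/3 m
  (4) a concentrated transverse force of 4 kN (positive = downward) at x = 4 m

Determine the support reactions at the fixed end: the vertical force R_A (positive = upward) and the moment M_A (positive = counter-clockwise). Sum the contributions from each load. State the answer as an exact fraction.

Load 1 — uniform load w=17 kN/m over full span:
  R_A = wL = 17·10 = 170 kN
  M_A = wL²/2 = 17·10²/2 = 850 kN·m
Load 2 — triangular load w₀=-10 kN/m (0→w₀ over full span):
  R_A = w₀L/2 = (-10)·10/2 = -50 kN
  M_A = w₀L²/3 = (-10)·10²/3 = -1000/3 kN·m
Load 3 — applied couple M₀=8 kN·m at a=20/3 m (b=L-a=10/3):
  R_A = 0 kN
  M_A = -M₀ = -8 kN·m
Load 4 — point force P=4 kN at a=4 m (b=L-a=6):
  R_A = P = 4 kN
  M_A = Pa = 4·4 = 16 kN·m
Superposition: R_A = 124 kN, M_A = 1574/3 kN·m

R_A = 124 kN, M_A = 1574/3 kN·m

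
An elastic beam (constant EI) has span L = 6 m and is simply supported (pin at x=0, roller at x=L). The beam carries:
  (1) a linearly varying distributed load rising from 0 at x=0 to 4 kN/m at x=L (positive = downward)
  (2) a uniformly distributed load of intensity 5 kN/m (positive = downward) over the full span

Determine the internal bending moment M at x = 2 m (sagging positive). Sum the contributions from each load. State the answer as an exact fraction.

M(2) = 244/9 kN·m

Load 1 — triangular load w₀=4 kN/m (0→w₀ over full span):
  M_1 = w₀Lx/6 - w₀x³/(6L) = 4·6·2/6 - 4·2³/(6·6) = 64/9 kN·m
Load 2 — uniform load w=5 kN/m over full span:
  M_2 = wx(L-x)/2 = 5·2·(6-2)/2 = 20 kN·m
Superposition: M = Σ M_i = 244/9 kN·m ≈ 27.111111 kN·m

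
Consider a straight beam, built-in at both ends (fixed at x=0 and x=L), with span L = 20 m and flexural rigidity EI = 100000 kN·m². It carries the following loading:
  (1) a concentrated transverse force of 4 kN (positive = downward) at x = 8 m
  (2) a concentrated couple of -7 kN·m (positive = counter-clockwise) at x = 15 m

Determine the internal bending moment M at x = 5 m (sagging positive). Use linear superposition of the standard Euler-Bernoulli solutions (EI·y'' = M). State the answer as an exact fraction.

Load 1 — point force P=4 kN at a=8 m (b=L-a=12):
  M_1 = Pb²(3a+b)x/L³ - Pab²/L²  [x≤a] = 4·12²·(3·8+12)·5/20³ - 4·8·12²/20² = 36/25 kN·m
Load 2 — applied couple M₀=-7 kN·m at a=15 m (b=L-a=5):
  M_2 = R_Ax - M_A  [x≤a] with R_A=-63/160, M_A=-35/16 = (-63/160)·5 - (-35/16) = 7/32 kN·m
Superposition: M = Σ M_i = 1327/800 kN·m ≈ 1.658750 kN·m

M(5) = 1327/800 kN·m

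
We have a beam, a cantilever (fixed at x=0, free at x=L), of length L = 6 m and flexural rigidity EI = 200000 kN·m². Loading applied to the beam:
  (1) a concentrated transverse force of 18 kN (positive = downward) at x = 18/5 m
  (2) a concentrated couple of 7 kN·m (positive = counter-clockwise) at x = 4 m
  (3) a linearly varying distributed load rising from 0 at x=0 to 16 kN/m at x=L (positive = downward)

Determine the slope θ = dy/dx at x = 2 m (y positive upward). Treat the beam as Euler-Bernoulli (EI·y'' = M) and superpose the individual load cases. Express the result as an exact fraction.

Load 1 — point force P=18 kN at a=18/5 m (b=L-a=12/5):
  θ_1 = -Px(2a-x)/(2EI)  [x≤a] = -18·2·(2·(18/5)-2)/(2·200000) = -117/250000 rad
Load 2 — applied couple M₀=7 kN·m at a=4 m (b=L-a=2):
  θ_2 = M₀x/EI  [x≤a] = 7·2/200000 = 7/100000 rad
Load 3 — triangular load w₀=16 kN/m (0→w₀ over full span):
  θ_3 = (w₀Lx²/4-w₀L²x/3-w₀x⁴/(24L))/EI = (16·6·2²/4-16·6²·2/3-16·2⁴/(24·6))/200000 = -163/112500 rad
Superposition: θ = Σ θ_i = -8311/4500000 rad ≈ -0.001847 rad

θ(2) = -8311/4500000 rad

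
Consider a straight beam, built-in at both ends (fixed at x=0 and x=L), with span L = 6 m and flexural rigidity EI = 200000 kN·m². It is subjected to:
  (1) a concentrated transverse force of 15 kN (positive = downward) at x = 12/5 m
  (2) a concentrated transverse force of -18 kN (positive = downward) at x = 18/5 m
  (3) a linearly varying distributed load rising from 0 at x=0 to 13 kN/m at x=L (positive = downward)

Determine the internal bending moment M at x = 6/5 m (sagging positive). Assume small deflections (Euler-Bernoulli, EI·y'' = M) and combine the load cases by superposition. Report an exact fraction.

M(6/5) = -447/625 kN·m

Load 1 — point force P=15 kN at a=12/5 m (b=L-a=18/5):
  M_1 = Pb²(3a+b)x/L³ - Pab²/L²  [x≤a] = 15·(18/5)²·(3·(12/5)+(18/5))·(6/5)/6³ - 15·(12/5)·(18/5)²/6² = -162/125 kN·m
Load 2 — point force P=-18 kN at a=18/5 m (b=L-a=12/5):
  M_2 = Pb²(3a+b)x/L³ - Pab²/L²  [x≤a] = (-18)·(12/5)²·(3·(18/5)+(12/5))·(6/5)/6³ - (-18)·(18/5)·(12/5)²/6² = 1728/625 kN·m
Load 3 — triangular load w₀=13 kN/m (0→w₀ over full span):
  M_3 = 3w₀Lx/20 - w₀L²/30 - w₀x³/(6L) = 3·13·6·(6/5)/20 - 13·6²/30 - 13·(6/5)³/(6·6) = -273/125 kN·m
Superposition: M = Σ M_i = -447/625 kN·m ≈ -0.715200 kN·m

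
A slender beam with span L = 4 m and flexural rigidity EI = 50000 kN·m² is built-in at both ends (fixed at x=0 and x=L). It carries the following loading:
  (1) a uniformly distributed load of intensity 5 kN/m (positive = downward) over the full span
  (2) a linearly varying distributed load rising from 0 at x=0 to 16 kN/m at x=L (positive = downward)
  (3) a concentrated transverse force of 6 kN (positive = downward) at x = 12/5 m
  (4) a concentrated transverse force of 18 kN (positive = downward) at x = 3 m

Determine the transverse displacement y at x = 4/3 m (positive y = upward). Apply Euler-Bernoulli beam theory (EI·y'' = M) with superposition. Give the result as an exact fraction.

Load 1 — uniform load w=5 kN/m over full span:
  y_1 = -wx²(L-x)²/(24EI) = -5·(4/3)²·(4-(4/3))²/(24·50000) = -8/151875 m
Load 2 — triangular load w₀=16 kN/m (0→w₀ over full span):
  y_2 = -w₀x²(L-x)²(x+2L)/(120LEI) = -16·(4/3)²·(4-(4/3))²·((4/3)+2·4)/(120·4·50000) = -896/11390625 m
Load 3 — point force P=6 kN at a=12/5 m (b=L-a=8/5):
  y_3 = -Pb²x²(3aL-(3a+b)x)/(6L³EI)  [x≤a] = -6·(8/5)²·(4/3)²·(3·(12/5)·4-(3·(12/5)+(8/5))·(4/3))/(6·4³·50000) = -256/10546875 m
Load 4 — point force P=18 kN at a=3 m (b=L-a=1):
  y_4 = -Pb²x²(3aL-(3a+b)x)/(6L³EI)  [x≤a] = -18·1²·(4/3)²·(3·3·4-(3·3+1)·(4/3))/(6·4³·50000) = -17/450000 m
Superposition: y = Σ y_i = -881117/4556250000 m ≈ -0.000193 m

y(4/3) = -881117/4556250000 m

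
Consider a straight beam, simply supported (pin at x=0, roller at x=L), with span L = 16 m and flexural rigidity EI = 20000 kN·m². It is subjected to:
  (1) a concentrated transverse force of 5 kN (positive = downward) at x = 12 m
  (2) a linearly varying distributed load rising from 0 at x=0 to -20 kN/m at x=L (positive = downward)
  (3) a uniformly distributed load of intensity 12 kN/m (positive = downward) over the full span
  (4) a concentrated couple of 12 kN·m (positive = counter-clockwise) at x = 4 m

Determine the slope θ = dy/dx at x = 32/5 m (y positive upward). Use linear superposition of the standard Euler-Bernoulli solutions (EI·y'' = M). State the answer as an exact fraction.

Load 1 — point force P=5 kN at a=12 m (b=L-a=4):
  θ_1 = -Pb(L²-b²-3x²)/(6LEI)  [x≤a] = -5·4·(16²-4²-3·(32/5)²)/(6·16·20000) = -61/50000 rad
Load 2 — triangular load w₀=-20 kN/m (0→w₀ over full span):
  θ_2 = -w₀(7L⁴-30L²x²+15x⁴)/(360LEI) = -(-20)·(7·16⁴-30·16²·(32/5)²+15·(32/5)⁴)/(360·16·20000) = 20672/703125 rad
Load 3 — uniform load w=12 kN/m over full span:
  θ_3 = -w(L³-6Lx²+4x³)/(24EI) = -12·(16³-6·16·(32/5)²+4·(32/5)³)/(24·20000) = -2368/78125 rad
Load 4 — applied couple M₀=12 kN·m at a=4 m (b=L-a=12):
  θ_4 = (M₀x²/(2L)-M₀(x-a)+C₁)/EI  [x>a] with C₁=M₀(3b²-L²)/(6L)=22 = (12·(32/5)²/(2·16)-12·((32/5)-4)+22)/20000 = 107/250000 rad
Superposition: θ = Σ θ_i = -383/225000 rad ≈ -0.001702 rad

θ(32/5) = -383/225000 rad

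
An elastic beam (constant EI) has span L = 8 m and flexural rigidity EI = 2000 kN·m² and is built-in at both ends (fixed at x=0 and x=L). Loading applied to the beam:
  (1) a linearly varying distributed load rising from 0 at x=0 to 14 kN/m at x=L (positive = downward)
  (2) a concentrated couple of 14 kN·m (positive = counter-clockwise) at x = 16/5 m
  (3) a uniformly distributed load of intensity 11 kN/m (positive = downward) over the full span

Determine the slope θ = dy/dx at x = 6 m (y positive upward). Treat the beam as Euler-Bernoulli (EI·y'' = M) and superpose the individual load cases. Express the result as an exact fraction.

Load 1 — triangular load w₀=14 kN/m (0→w₀ over full span):
  θ_1 = -w₀(2x(L-x)(L-2x)(x+2L)+x²(L-x)²)/(120LEI) = -14·(2·6·(8-6)·(8-2·6)·(6+2·8)+6²·(8-6)²)/(120·8·2000) = 287/20000 rad
Load 2 — applied couple M₀=14 kN·m at a=16/5 m (b=L-a=24/5):
  θ_2 = (R_Ax²/2 - M_Ax - M₀(x-a))/EI  [x>a] with R_A=63/25, M_A=42/25 = ((63/25)·6²/2 - (42/25)·6 - 14·(6-(16/5)))/2000 = -49/25000 rad
Load 3 — uniform load w=11 kN/m over full span:
  θ_3 = -wx(L-x)(L-2x)/(12EI) = -11·6·(8-6)·(8-2·6)/(12·2000) = 11/500 rad
Superposition: θ = Σ θ_i = 3439/100000 rad ≈ 0.034390 rad

θ(6) = 3439/100000 rad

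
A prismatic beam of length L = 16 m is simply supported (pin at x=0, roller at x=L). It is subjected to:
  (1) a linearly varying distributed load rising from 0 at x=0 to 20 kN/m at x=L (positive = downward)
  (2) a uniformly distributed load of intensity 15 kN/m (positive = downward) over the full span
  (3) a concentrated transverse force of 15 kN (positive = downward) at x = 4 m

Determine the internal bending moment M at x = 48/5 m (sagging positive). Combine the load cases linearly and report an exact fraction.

M(48/5) = 20312/25 kN·m

Load 1 — triangular load w₀=20 kN/m (0→w₀ over full span):
  M_1 = w₀Lx/6 - w₀x³/(6L) = 20·16·(48/5)/6 - 20·(48/5)³/(6·16) = 8192/25 kN·m
Load 2 — uniform load w=15 kN/m over full span:
  M_2 = wx(L-x)/2 = 15·(48/5)·(16-(48/5))/2 = 2304/5 kN·m
Load 3 — point force P=15 kN at a=4 m (b=L-a=12):
  M_3 = Pa(L-x)/L  [x>a] = 15·4·(16-(48/5))/16 = 24 kN·m
Superposition: M = Σ M_i = 20312/25 kN·m ≈ 812.480000 kN·m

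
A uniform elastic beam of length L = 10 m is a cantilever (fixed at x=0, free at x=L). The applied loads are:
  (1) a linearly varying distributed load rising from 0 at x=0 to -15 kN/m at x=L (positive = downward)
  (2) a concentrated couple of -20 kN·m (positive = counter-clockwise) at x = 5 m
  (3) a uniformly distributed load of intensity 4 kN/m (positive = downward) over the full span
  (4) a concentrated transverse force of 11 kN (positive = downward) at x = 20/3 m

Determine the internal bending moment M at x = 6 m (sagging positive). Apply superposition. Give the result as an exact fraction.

M(6) = 194/3 kN·m

Load 1 — triangular load w₀=-15 kN/m (0→w₀ over full span):
  M_1 = w₀Lx/2 - w₀L²/3 - w₀x³/(6L) = (-15)·10·6/2 - (-15)·10²/3 - (-15)·6³/(6·10) = 104 kN·m
Load 2 — applied couple M₀=-20 kN·m at a=5 m (b=L-a=5):
  M_2 = 0  [x>a] = 0 kN·m
Load 3 — uniform load w=4 kN/m over full span:
  M_3 = -w(L-x)²/2 = -4·(10-6)²/2 = -32 kN·m
Load 4 — point force P=11 kN at a=20/3 m (b=L-a=10/3):
  M_4 = -P(a-x)  [x≤a] = -11·((20/3)-6) = -22/3 kN·m
Superposition: M = Σ M_i = 194/3 kN·m ≈ 64.666667 kN·m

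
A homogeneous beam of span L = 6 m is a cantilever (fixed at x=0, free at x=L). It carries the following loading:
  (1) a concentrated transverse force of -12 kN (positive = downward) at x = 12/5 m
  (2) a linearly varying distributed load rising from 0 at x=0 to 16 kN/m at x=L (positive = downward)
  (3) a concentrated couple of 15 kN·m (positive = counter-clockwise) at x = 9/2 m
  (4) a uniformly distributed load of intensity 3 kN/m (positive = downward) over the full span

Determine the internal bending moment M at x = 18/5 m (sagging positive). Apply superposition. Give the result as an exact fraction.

Load 1 — point force P=-12 kN at a=12/5 m (b=L-a=18/5):
  M_1 = 0  [x>a] = 0 kN·m
Load 2 — triangular load w₀=16 kN/m (0→w₀ over full span):
  M_2 = w₀Lx/2 - w₀L²/3 - w₀x³/(6L) = 16·6·(18/5)/2 - 16·6²/3 - 16·(18/5)³/(6·6) = -4992/125 kN·m
Load 3 — applied couple M₀=15 kN·m at a=9/2 m (b=L-a=3/2):
  M_3 = M₀  [x≤a] = 15 = 15 kN·m
Load 4 — uniform load w=3 kN/m over full span:
  M_4 = -w(L-x)²/2 = -3·(6-(18/5))²/2 = -216/25 kN·m
Superposition: M = Σ M_i = -4197/125 kN·m ≈ -33.576000 kN·m

M(18/5) = -4197/125 kN·m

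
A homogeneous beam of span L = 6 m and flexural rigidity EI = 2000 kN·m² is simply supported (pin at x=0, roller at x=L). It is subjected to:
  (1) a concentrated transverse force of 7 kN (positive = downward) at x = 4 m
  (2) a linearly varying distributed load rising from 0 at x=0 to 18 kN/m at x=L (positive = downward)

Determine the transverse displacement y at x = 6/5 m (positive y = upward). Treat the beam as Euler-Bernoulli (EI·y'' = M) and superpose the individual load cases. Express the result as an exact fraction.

y(6/5) = -1170229/23437500 m

Load 1 — point force P=7 kN at a=4 m (b=L-a=2):
  y_1 = -Pbx(L²-b²-x²)/(6LEI)  [x≤a] = -7·2·(6/5)·(6²-2²-(6/5)²)/(6·6·2000) = -1337/187500 m
Load 2 — triangular load w₀=18 kN/m (0→w₀ over full span):
  y_2 = -w₀x(7L⁴-10L²x²+3x⁴)/(360LEI) = -18·(6/5)·(7·6⁴-10·6²·(6/5)²+3·(6/5)⁴)/(360·6·2000) = -83592/1953125 m
Superposition: y = Σ y_i = -1170229/23437500 m ≈ -0.049930 m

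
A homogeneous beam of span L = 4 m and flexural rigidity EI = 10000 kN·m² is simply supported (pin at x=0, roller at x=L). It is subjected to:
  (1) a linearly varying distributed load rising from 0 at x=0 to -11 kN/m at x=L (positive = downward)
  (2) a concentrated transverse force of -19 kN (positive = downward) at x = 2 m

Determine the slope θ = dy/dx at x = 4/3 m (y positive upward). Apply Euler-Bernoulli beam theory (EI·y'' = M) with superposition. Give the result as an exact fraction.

Load 1 — triangular load w₀=-11 kN/m (0→w₀ over full span):
  θ_1 = -w₀(7L⁴-30L²x²+15x⁴)/(360LEI) = -(-11)·(7·4⁴-30·4²·(4/3)²+15·(4/3)⁴)/(360·4·10000) = 572/759375 rad
Load 2 — point force P=-19 kN at a=2 m (b=L-a=2):
  θ_2 = -Pb(L²-b²-3x²)/(6LEI)  [x≤a] = -(-19)·2·(4²-2²-3·(4/3)²)/(6·4·10000) = 19/18000 rad
Superposition: θ = Σ θ_i = 21977/12150000 rad ≈ 0.001809 rad

θ(4/3) = 21977/12150000 rad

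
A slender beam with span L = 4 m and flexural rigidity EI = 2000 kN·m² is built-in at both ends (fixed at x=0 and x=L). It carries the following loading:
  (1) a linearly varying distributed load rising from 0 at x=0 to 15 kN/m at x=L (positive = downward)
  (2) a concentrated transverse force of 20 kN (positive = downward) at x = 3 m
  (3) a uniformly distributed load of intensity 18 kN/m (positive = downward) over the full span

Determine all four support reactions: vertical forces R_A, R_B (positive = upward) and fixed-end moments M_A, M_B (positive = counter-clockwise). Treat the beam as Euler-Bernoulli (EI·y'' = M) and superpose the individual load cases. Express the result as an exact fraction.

Load 1 — triangular load w₀=15 kN/m (0→w₀ over full span):
  R_A = 3w₀L/20 = 3·15·4/20 = 9 kN
  M_A = w₀L²/30 = 15·4²/30 = 8 kN·m
  R_B = 7w₀L/20 = 7·15·4/20 = 21 kN
  M_B = -w₀L²/20 = -15·4²/20 = -12 kN·m
Load 2 — point force P=20 kN at a=3 m (b=L-a=1):
  R_A = Pb²(3a+b)/L³ = 20·1²·(3·3+1)/4³ = 25/8 kN
  M_A = Pab²/L² = 20·3·1²/4² = 15/4 kN·m
  R_B = Pa²(a+3b)/L³ = 20·3²·(3+3·1)/4³ = 135/8 kN
  M_B = -Pa²b/L² = -20·3²·1/4² = -45/4 kN·m
Load 3 — uniform load w=18 kN/m over full span:
  R_A = wL/2 = 18·4/2 = 36 kN
  M_A = wL²/12 = 18·4²/12 = 24 kN·m
  R_B = wL/2 = 18·4/2 = 36 kN
  M_B = -wL²/12 = -18·4²/12 = -24 kN·m
Superposition: R_A = 385/8 kN, M_A = 143/4 kN·m, R_B = 591/8 kN, M_B = -189/4 kN·m

R_A = 385/8 kN, M_A = 143/4 kN·m, R_B = 591/8 kN, M_B = -189/4 kN·m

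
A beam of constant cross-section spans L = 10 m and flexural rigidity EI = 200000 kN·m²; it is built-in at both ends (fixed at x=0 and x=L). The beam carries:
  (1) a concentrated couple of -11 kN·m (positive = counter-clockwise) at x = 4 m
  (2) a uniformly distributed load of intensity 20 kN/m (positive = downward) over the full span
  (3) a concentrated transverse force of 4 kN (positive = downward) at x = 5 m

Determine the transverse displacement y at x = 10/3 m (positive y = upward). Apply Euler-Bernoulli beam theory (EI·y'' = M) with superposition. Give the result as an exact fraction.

Load 1 — applied couple M₀=-11 kN·m at a=4 m (b=L-a=6):
  y_1 = (R_Ax³/6 - M_Ax²/2)/EI  [x≤a] with R_A=-198/125, M_A=-33/25 = ((-198/125)·(10/3)³/6 - (-33/25)·(10/3)²/2)/200000 = -11/900000 m
Load 2 — uniform load w=20 kN/m over full span:
  y_2 = -wx²(L-x)²/(24EI) = -20·(10/3)²·(10-(10/3))²/(24·200000) = -1/486 m
Load 3 — point force P=4 kN at a=5 m (b=L-a=5):
  y_3 = -Pb²x²(3aL-(3a+b)x)/(6L³EI)  [x≤a] = -4·5²·(10/3)²·(3·5·10-(3·5+5)·(10/3))/(6·10³·200000) = -1/12960 m
Superposition: y = Σ y_i = -13043/6075000 m ≈ -0.002147 m

y(10/3) = -13043/6075000 m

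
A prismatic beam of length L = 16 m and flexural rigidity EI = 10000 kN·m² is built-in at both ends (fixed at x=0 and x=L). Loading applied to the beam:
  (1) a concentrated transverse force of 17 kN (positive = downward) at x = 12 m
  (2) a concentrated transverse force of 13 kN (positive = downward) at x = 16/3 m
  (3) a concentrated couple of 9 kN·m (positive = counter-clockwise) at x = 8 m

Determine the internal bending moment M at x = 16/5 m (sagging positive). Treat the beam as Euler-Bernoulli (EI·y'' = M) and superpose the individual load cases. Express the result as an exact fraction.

Load 1 — point force P=17 kN at a=12 m (b=L-a=4):
  M_1 = Pb²(3a+b)x/L³ - Pab²/L²  [x≤a] = 17·4²·(3·12+4)·(16/5)/16³ - 17·12·4²/16² = -17/4 kN·m
Load 2 — point force P=13 kN at a=16/3 m (b=L-a=32/3):
  M_2 = Pb²(3a+b)x/L³ - Pab²/L²  [x≤a] = 13·(32/3)²·(3·(16/3)+(32/3))·(16/5)/16³ - 13·(16/3)·(32/3)²/16² = 0 kN·m
Load 3 — applied couple M₀=9 kN·m at a=8 m (b=L-a=8):
  M_3 = R_Ax - M_A  [x≤a] with R_A=27/32, M_A=9/4 = (27/32)·(16/5) - (9/4) = 9/20 kN·m
Superposition: M = Σ M_i = -19/5 kN·m ≈ -3.800000 kN·m

M(16/5) = -19/5 kN·m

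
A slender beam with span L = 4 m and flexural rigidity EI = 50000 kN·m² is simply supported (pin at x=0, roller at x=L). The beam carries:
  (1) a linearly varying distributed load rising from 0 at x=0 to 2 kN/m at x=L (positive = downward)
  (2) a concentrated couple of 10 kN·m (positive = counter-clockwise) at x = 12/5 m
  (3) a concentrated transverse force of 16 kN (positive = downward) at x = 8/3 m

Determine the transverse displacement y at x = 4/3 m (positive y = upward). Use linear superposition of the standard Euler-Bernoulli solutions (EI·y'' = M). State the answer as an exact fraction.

y(4/3) = -4828/11390625 m

Load 1 — triangular load w₀=2 kN/m (0→w₀ over full span):
  y_1 = -w₀x(7L⁴-10L²x²+3x⁴)/(360LEI) = -2·(4/3)·(7·4⁴-10·4²·(4/3)²+3·(4/3)⁴)/(360·4·50000) = -128/2278125 m
Load 2 — applied couple M₀=10 kN·m at a=12/5 m (b=L-a=8/5):
  y_2 = (M₀x³/(6L)+C₁x)/EI  [x≤a] with C₁=M₀(3b²-L²)/(6L)=-52/15 = (10·(4/3)³/(6·4)+(-52/15)·(4/3))/50000 = -92/1265625 m
Load 3 — point force P=16 kN at a=8/3 m (b=L-a=4/3):
  y_3 = -Pbx(L²-b²-x²)/(6LEI)  [x≤a] = -16·(4/3)·(4/3)·(4²-(4/3)²-(4/3)²)/(6·4·50000) = -224/759375 m
Superposition: y = Σ y_i = -4828/11390625 m ≈ -0.000424 m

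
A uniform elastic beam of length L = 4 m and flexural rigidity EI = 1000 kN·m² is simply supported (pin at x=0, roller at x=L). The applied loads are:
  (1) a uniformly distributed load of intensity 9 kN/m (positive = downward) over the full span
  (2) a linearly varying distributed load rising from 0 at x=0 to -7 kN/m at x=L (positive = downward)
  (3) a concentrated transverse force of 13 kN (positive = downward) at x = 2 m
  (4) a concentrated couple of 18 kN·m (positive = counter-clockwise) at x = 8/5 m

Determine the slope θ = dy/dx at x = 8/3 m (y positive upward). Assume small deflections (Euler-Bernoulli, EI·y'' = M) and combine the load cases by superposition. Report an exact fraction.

Load 1 — uniform load w=9 kN/m over full span:
  θ_1 = -w(L³-6Lx²+4x³)/(24EI) = -9·(4³-6·4·(8/3)²+4·(8/3)³)/(24·1000) = 13/1125 rad
Load 2 — triangular load w₀=-7 kN/m (0→w₀ over full span):
  θ_2 = -w₀(7L⁴-30L²x²+15x⁴)/(360LEI) = -(-7)·(7·4⁴-30·4²·(8/3)²+15·(8/3)⁴)/(360·4·1000) = -637/151875 rad
Load 3 — point force P=13 kN at a=2 m (b=L-a=2):
  θ_3 = -Pa(2L²-6Lx+3x²+a²)/(6LEI)  [x>a] = -13·2·(2·4²-6·4·(8/3)+3·(8/3)²+2²)/(6·4·1000) = 13/1800 rad
Load 4 — applied couple M₀=18 kN·m at a=8/5 m (b=L-a=12/5):
  θ_4 = (M₀x²/(2L)-M₀(x-a)+C₁)/EI  [x>a] with C₁=M₀(3b²-L²)/(6L)=24/25 = (18·(8/3)²/(2·4)-18·((8/3)-(8/5))+(24/25))/1000 = -7/3125 rad
Superposition: θ = Σ θ_i = 74987/6075000 rad ≈ 0.012344 rad

θ(8/3) = 74987/6075000 rad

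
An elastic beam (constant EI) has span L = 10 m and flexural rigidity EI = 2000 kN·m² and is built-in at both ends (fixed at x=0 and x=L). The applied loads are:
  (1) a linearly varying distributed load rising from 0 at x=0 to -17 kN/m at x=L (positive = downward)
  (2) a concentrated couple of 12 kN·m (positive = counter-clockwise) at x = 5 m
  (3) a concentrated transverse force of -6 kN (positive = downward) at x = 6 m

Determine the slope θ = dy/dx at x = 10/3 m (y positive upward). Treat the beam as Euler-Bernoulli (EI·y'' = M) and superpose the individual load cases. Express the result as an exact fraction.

θ(10/3) = 4817/151875 rad

Load 1 — triangular load w₀=-17 kN/m (0→w₀ over full span):
  θ_1 = -w₀(2x(L-x)(L-2x)(x+2L)+x²(L-x)²)/(120LEI) = -(-17)·(2·(10/3)·(10-(10/3))·(10-2·(10/3))·((10/3)+2·10)+(10/3)²·(10-(10/3))²)/(120·10·2000) = 34/1215 rad
Load 2 — applied couple M₀=12 kN·m at a=5 m (b=L-a=5):
  θ_2 = (R_Ax²/2 - M_Ax)/EI  [x≤a] with R_A=9/5, M_A=3 = ((9/5)·(10/3)²/2 - 3·(10/3))/2000 = 0 rad
Load 3 — point force P=-6 kN at a=6 m (b=L-a=4):
  θ_3 = -Pb²x(2aL-(3a+b)x)/(2L³EI)  [x≤a] = -(-6)·4²·(10/3)·(2·6·10-(3·6+4)·(10/3))/(2·10³·2000) = 7/1875 rad
Superposition: θ = Σ θ_i = 4817/151875 rad ≈ 0.031717 rad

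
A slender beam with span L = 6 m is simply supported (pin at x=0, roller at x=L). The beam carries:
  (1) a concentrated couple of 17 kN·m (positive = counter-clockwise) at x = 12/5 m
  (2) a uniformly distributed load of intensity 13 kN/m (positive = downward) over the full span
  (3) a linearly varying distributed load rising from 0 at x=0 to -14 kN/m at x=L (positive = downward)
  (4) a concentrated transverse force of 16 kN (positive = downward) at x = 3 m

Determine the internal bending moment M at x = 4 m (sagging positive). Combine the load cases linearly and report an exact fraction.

Load 1 — applied couple M₀=17 kN·m at a=12/5 m (b=L-a=18/5):
  M_1 = M₀x/L - M₀  [x>a] = 17·4/6 - 17 = -17/3 kN·m
Load 2 — uniform load w=13 kN/m over full span:
  M_2 = wx(L-x)/2 = 13·4·(6-4)/2 = 52 kN·m
Load 3 — triangular load w₀=-14 kN/m (0→w₀ over full span):
  M_3 = w₀Lx/6 - w₀x³/(6L) = (-14)·6·4/6 - (-14)·4³/(6·6) = -280/9 kN·m
Load 4 — point force P=16 kN at a=3 m (b=L-a=3):
  M_4 = Pa(L-x)/L  [x>a] = 16·3·(6-4)/6 = 16 kN·m
Superposition: M = Σ M_i = 281/9 kN·m ≈ 31.222222 kN·m

M(4) = 281/9 kN·m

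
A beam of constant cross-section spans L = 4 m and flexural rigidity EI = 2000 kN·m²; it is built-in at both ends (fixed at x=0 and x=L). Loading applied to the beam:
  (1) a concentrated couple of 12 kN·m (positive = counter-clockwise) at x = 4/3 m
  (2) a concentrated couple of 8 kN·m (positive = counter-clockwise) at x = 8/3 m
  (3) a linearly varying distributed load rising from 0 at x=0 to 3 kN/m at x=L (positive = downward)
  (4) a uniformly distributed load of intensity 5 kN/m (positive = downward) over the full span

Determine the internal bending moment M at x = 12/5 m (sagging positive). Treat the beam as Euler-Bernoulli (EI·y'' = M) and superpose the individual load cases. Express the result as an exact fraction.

Load 1 — applied couple M₀=12 kN·m at a=4/3 m (b=L-a=8/3):
  M_1 = R_Ax - M_A - M₀  [x>a] with R_A=4, M_A=0 = 4·(12/5) - 0 - 12 = -12/5 kN·m
Load 2 — applied couple M₀=8 kN·m at a=8/3 m (b=L-a=4/3):
  M_2 = R_Ax - M_A  [x≤a] with R_A=8/3, M_A=8/3 = (8/3)·(12/5) - (8/3) = 56/15 kN·m
Load 3 — triangular load w₀=3 kN/m (0→w₀ over full span):
  M_3 = 3w₀Lx/20 - w₀L²/30 - w₀x³/(6L) = 3·3·4·(12/5)/20 - 3·4²/30 - 3·(12/5)³/(6·4) = 124/125 kN·m
Load 4 — uniform load w=5 kN/m over full span:
  M_4 = wLx/2 - wL²/12 - wx²/2 = 5·4·(12/5)/2 - 5·4²/12 - 5·(12/5)²/2 = 44/15 kN·m
Superposition: M = Σ M_i = 1972/375 kN·m ≈ 5.258667 kN·m

M(12/5) = 1972/375 kN·m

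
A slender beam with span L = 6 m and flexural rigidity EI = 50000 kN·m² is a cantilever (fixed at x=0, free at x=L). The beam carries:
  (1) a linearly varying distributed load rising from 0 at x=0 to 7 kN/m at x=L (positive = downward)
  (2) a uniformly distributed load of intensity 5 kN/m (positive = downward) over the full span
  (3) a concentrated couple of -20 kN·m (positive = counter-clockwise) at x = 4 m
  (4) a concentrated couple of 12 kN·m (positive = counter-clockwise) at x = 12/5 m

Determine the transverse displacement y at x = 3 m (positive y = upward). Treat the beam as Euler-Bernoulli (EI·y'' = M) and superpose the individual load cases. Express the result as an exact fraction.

y(3) = -244359/20000000 m

Load 1 — triangular load w₀=7 kN/m (0→w₀ over full span):
  y_1 = (w₀Lx³/12-w₀L²x²/6-w₀x⁵/(120L))/EI = (7·6·3³/12-7·6²·3²/6-7·3⁵/(120·6))/50000 = -22869/4000000 m
Load 2 — uniform load w=5 kN/m over full span:
  y_2 = -wx²(x²-4Lx+6L²)/(24EI) = -5·3²·(3²-4·6·3+6·6²)/(24·50000) = -459/80000 m
Load 3 — applied couple M₀=-20 kN·m at a=4 m (b=L-a=2):
  y_3 = M₀x²/(2EI)  [x≤a] = (-20)·3²/(2·50000) = -9/5000 m
Load 4 — applied couple M₀=12 kN·m at a=12/5 m (b=L-a=18/5):
  y_4 = M₀a(2x-a)/(2EI)  [x>a] = 12·(12/5)·(2·3-(12/5))/(2·50000) = 81/78125 m
Superposition: y = Σ y_i = -244359/20000000 m ≈ -0.012218 m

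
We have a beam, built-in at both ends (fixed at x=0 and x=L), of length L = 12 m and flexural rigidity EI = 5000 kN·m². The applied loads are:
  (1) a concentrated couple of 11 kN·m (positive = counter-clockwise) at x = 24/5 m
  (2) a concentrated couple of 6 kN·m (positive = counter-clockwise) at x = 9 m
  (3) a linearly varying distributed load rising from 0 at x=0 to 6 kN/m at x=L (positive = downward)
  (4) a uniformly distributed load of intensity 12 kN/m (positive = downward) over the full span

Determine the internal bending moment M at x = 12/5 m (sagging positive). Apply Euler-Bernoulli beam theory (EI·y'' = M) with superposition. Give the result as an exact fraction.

M(12/5) = -8469/1000 kN·m

Load 1 — applied couple M₀=11 kN·m at a=24/5 m (b=L-a=36/5):
  M_1 = R_Ax - M_A  [x≤a] with R_A=33/25, M_A=33/25 = (33/25)·(12/5) - (33/25) = 231/125 kN·m
Load 2 — applied couple M₀=6 kN·m at a=9 m (b=L-a=3):
  M_2 = R_Ax - M_A  [x≤a] with R_A=9/16, M_A=15/8 = (9/16)·(12/5) - (15/8) = -21/40 kN·m
Load 3 — triangular load w₀=6 kN/m (0→w₀ over full span):
  M_3 = 3w₀Lx/20 - w₀L²/30 - w₀x³/(6L) = 3·6·12·(12/5)/20 - 6·12²/30 - 6·(12/5)³/(6·12) = -504/125 kN·m
Load 4 — uniform load w=12 kN/m over full span:
  M_4 = wLx/2 - wL²/12 - wx²/2 = 12·12·(12/5)/2 - 12·12²/12 - 12·(12/5)²/2 = -144/25 kN·m
Superposition: M = Σ M_i = -8469/1000 kN·m ≈ -8.469000 kN·m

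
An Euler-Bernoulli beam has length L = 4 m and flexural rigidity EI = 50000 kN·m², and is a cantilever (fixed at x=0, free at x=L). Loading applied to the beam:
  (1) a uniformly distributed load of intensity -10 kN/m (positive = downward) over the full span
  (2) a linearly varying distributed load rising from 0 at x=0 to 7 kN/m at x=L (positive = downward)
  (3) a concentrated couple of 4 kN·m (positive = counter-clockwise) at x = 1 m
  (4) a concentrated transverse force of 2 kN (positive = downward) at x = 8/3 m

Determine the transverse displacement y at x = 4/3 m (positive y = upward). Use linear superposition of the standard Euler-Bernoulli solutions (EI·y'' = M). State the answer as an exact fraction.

Load 1 — uniform load w=-10 kN/m over full span:
  y_1 = -wx²(x²-4Lx+6L²)/(24EI) = -(-10)·(4/3)²·((4/3)²-4·4·(4/3)+6·4²)/(24·50000) = 172/151875 m
Load 2 — triangular load w₀=7 kN/m (0→w₀ over full span):
  y_2 = (w₀Lx³/12-w₀L²x²/6-w₀x⁵/(120L))/EI = (7·4·(4/3)³/12-7·4²·(4/3)²/6-7·(4/3)⁵/(120·4))/50000 = -6314/11390625 m
Load 3 — applied couple M₀=4 kN·m at a=1 m (b=L-a=3):
  y_3 = M₀a(2x-a)/(2EI)  [x>a] = 4·1·(2·(4/3)-1)/(2·50000) = 1/15000 m
Load 4 — point force P=2 kN at a=8/3 m (b=L-a=4/3):
  y_4 = -Px²(3a-x)/(6EI)  [x≤a] = -2·(4/3)²·(3·(8/3)-(4/3))/(6·50000) = -4/50625 m
Superposition: y = Σ y_i = 51563/91125000 m ≈ 0.000566 m

y(4/3) = 51563/91125000 m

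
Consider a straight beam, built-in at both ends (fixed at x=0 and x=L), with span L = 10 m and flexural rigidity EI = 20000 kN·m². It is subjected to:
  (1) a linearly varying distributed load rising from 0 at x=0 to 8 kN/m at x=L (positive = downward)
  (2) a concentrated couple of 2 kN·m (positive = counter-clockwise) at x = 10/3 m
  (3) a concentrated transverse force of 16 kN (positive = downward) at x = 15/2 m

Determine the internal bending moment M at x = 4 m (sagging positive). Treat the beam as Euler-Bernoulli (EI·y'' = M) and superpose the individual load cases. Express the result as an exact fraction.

M(4) = 431/30 kN·m

Load 1 — triangular load w₀=8 kN/m (0→w₀ over full span):
  M_1 = 3w₀Lx/20 - w₀L²/30 - w₀x³/(6L) = 3·8·10·4/20 - 8·10²/30 - 8·4³/(6·10) = 64/5 kN·m
Load 2 — applied couple M₀=2 kN·m at a=10/3 m (b=L-a=20/3):
  M_2 = R_Ax - M_A - M₀  [x>a] with R_A=4/15, M_A=0 = (4/15)·4 - 0 - 2 = -14/15 kN·m
Load 3 — point force P=16 kN at a=15/2 m (b=L-a=5/2):
  M_3 = Pb²(3a+b)x/L³ - Pab²/L²  [x≤a] = 16·(5/2)²·(3·(15/2)+(5/2))·4/10³ - 16·(15/2)·(5/2)²/10² = 5/2 kN·m
Superposition: M = Σ M_i = 431/30 kN·m ≈ 14.366667 kN·m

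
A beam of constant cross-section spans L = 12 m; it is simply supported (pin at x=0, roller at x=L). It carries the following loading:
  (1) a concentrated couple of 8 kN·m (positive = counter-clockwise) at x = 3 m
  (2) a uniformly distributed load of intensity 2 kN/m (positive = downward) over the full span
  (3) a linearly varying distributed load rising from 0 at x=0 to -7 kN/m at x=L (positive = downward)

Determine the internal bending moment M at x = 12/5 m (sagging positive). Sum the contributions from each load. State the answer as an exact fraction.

Load 1 — applied couple M₀=8 kN·m at a=3 m (b=L-a=9):
  M_1 = M₀x/L  [x≤a] = 8·(12/5)/12 = 8/5 kN·m
Load 2 — uniform load w=2 kN/m over full span:
  M_2 = wx(L-x)/2 = 2·(12/5)·(12-(12/5))/2 = 576/25 kN·m
Load 3 — triangular load w₀=-7 kN/m (0→w₀ over full span):
  M_3 = w₀Lx/6 - w₀x³/(6L) = (-7)·12·(12/5)/6 - (-7)·(12/5)³/(6·12) = -4032/125 kN·m
Superposition: M = Σ M_i = -952/125 kN·m ≈ -7.616000 kN·m

M(12/5) = -952/125 kN·m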